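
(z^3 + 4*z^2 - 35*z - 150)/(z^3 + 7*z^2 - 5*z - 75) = (z - 6)/(z - 3)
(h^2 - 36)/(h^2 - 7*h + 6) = (h + 6)/(h - 1)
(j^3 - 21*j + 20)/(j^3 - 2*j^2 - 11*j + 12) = (j + 5)/(j + 3)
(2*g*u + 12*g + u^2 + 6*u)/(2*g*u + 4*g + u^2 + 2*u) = (u + 6)/(u + 2)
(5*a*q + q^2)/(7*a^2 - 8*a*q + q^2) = q*(5*a + q)/(7*a^2 - 8*a*q + q^2)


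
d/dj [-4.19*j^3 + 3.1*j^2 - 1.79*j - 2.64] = -12.57*j^2 + 6.2*j - 1.79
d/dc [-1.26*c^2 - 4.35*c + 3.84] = -2.52*c - 4.35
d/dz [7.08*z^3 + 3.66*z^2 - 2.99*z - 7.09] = 21.24*z^2 + 7.32*z - 2.99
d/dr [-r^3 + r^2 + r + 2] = -3*r^2 + 2*r + 1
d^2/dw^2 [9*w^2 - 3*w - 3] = 18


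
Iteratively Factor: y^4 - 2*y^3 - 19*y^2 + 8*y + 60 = (y - 5)*(y^3 + 3*y^2 - 4*y - 12) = (y - 5)*(y + 2)*(y^2 + y - 6) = (y - 5)*(y - 2)*(y + 2)*(y + 3)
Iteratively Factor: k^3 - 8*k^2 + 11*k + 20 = (k - 5)*(k^2 - 3*k - 4) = (k - 5)*(k + 1)*(k - 4)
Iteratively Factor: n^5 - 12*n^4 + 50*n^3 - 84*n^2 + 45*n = (n - 5)*(n^4 - 7*n^3 + 15*n^2 - 9*n) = n*(n - 5)*(n^3 - 7*n^2 + 15*n - 9) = n*(n - 5)*(n - 3)*(n^2 - 4*n + 3) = n*(n - 5)*(n - 3)^2*(n - 1)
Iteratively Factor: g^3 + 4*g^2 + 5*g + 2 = (g + 2)*(g^2 + 2*g + 1) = (g + 1)*(g + 2)*(g + 1)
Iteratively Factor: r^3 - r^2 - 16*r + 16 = (r - 4)*(r^2 + 3*r - 4) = (r - 4)*(r - 1)*(r + 4)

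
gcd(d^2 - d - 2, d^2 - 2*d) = d - 2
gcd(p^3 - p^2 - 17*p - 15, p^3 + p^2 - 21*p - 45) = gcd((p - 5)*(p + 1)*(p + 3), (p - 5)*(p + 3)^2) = p^2 - 2*p - 15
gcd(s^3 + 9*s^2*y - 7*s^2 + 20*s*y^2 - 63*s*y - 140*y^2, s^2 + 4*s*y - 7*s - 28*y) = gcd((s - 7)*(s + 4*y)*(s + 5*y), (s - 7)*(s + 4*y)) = s^2 + 4*s*y - 7*s - 28*y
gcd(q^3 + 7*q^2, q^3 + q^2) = q^2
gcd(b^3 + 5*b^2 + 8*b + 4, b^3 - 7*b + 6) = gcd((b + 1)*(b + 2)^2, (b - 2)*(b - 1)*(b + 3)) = 1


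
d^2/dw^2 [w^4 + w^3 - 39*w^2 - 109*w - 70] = 12*w^2 + 6*w - 78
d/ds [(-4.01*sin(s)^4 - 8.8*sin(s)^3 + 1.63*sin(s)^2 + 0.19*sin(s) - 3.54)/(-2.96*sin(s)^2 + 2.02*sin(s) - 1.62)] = (23.7392*sin(s)^5 + 1.74740000000001*sin(s)^4 - 9.5672*sin(s)^3 + 46.623*sin(s)^2 - 26.238*sin(s) + 6.843)*cos(s)/(8.7616*sin(s)^4 - 11.9584*sin(s)^3 + 13.6708*sin(s)^2 - 6.5448*sin(s) + 2.6244)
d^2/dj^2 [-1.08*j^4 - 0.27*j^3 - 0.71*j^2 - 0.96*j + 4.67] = -12.96*j^2 - 1.62*j - 1.42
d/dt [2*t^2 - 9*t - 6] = 4*t - 9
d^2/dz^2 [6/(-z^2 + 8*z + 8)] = 12*(-z^2 + 8*z + 4*(z - 4)^2 + 8)/(-z^2 + 8*z + 8)^3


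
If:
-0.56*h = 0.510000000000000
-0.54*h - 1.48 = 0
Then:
No Solution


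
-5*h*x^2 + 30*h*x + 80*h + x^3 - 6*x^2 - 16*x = (-5*h + x)*(x - 8)*(x + 2)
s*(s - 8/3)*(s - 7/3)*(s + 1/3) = s^4 - 14*s^3/3 + 41*s^2/9 + 56*s/27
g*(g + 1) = g^2 + g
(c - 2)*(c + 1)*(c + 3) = c^3 + 2*c^2 - 5*c - 6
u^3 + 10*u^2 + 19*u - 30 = (u - 1)*(u + 5)*(u + 6)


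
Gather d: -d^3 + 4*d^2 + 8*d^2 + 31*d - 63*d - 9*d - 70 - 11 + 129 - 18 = -d^3 + 12*d^2 - 41*d + 30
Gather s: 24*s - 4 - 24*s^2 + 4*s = -24*s^2 + 28*s - 4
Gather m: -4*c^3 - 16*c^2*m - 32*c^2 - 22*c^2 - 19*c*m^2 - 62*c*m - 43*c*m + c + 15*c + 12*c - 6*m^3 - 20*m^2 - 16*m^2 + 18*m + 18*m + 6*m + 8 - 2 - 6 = -4*c^3 - 54*c^2 + 28*c - 6*m^3 + m^2*(-19*c - 36) + m*(-16*c^2 - 105*c + 42)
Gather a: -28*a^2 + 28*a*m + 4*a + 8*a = -28*a^2 + a*(28*m + 12)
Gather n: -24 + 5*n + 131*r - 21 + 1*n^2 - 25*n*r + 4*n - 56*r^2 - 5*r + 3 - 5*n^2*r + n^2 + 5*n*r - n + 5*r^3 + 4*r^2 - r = n^2*(2 - 5*r) + n*(8 - 20*r) + 5*r^3 - 52*r^2 + 125*r - 42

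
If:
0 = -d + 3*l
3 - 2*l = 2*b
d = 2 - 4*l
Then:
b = 17/14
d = 6/7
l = 2/7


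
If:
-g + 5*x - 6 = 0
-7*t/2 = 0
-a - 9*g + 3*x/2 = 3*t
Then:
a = 54 - 87*x/2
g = 5*x - 6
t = 0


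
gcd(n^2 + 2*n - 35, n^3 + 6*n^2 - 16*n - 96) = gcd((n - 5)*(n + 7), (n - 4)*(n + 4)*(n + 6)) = 1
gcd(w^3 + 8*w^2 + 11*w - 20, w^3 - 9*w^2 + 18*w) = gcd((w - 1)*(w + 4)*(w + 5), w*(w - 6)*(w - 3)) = 1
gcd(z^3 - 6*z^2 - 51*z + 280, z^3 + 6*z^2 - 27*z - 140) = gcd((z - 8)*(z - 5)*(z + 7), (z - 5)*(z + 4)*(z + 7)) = z^2 + 2*z - 35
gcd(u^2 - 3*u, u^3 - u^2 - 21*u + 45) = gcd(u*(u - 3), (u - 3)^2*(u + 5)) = u - 3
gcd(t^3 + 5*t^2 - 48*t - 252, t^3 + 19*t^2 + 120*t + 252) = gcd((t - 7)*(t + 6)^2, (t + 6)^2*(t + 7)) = t^2 + 12*t + 36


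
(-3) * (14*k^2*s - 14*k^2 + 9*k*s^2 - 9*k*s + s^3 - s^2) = -42*k^2*s + 42*k^2 - 27*k*s^2 + 27*k*s - 3*s^3 + 3*s^2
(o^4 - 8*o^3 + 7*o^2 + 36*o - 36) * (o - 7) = o^5 - 15*o^4 + 63*o^3 - 13*o^2 - 288*o + 252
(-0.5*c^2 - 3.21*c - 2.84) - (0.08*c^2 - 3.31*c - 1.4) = -0.58*c^2 + 0.1*c - 1.44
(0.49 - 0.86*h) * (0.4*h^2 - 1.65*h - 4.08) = -0.344*h^3 + 1.615*h^2 + 2.7003*h - 1.9992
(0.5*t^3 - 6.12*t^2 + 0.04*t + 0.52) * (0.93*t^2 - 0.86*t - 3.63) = 0.465*t^5 - 6.1216*t^4 + 3.4854*t^3 + 22.6648*t^2 - 0.5924*t - 1.8876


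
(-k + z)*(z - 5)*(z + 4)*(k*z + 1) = -k^2*z^3 + k^2*z^2 + 20*k^2*z + k*z^4 - k*z^3 - 21*k*z^2 + k*z + 20*k + z^3 - z^2 - 20*z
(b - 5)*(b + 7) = b^2 + 2*b - 35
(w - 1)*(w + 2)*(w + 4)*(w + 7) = w^4 + 12*w^3 + 37*w^2 + 6*w - 56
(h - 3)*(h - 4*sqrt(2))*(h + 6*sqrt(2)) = h^3 - 3*h^2 + 2*sqrt(2)*h^2 - 48*h - 6*sqrt(2)*h + 144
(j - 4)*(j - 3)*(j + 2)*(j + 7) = j^4 + 2*j^3 - 37*j^2 + 10*j + 168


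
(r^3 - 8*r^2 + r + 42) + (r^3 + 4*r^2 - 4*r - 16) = 2*r^3 - 4*r^2 - 3*r + 26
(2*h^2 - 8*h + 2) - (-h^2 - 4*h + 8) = 3*h^2 - 4*h - 6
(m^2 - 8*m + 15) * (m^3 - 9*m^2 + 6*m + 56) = m^5 - 17*m^4 + 93*m^3 - 127*m^2 - 358*m + 840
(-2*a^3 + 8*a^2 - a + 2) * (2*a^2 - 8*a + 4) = -4*a^5 + 32*a^4 - 74*a^3 + 44*a^2 - 20*a + 8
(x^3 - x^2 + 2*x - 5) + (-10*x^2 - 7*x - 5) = x^3 - 11*x^2 - 5*x - 10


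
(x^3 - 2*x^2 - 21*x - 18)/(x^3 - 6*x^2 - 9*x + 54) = (x + 1)/(x - 3)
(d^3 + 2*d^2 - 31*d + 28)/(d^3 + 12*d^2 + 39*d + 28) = (d^2 - 5*d + 4)/(d^2 + 5*d + 4)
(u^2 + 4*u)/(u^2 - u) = (u + 4)/(u - 1)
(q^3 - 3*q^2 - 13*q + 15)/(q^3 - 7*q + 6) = (q - 5)/(q - 2)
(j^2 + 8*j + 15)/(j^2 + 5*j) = (j + 3)/j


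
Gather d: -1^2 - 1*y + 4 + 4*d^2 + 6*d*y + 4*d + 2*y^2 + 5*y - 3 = 4*d^2 + d*(6*y + 4) + 2*y^2 + 4*y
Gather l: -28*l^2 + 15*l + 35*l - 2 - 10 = -28*l^2 + 50*l - 12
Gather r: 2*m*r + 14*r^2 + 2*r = 14*r^2 + r*(2*m + 2)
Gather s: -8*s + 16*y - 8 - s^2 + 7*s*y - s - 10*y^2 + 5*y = -s^2 + s*(7*y - 9) - 10*y^2 + 21*y - 8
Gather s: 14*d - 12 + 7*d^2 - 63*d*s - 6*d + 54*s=7*d^2 + 8*d + s*(54 - 63*d) - 12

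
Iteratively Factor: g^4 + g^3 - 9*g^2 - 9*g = (g - 3)*(g^3 + 4*g^2 + 3*g) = (g - 3)*(g + 1)*(g^2 + 3*g) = g*(g - 3)*(g + 1)*(g + 3)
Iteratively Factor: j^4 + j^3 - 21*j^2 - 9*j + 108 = (j - 3)*(j^3 + 4*j^2 - 9*j - 36) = (j - 3)*(j + 4)*(j^2 - 9) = (j - 3)*(j + 3)*(j + 4)*(j - 3)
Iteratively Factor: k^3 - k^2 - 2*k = (k + 1)*(k^2 - 2*k) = (k - 2)*(k + 1)*(k)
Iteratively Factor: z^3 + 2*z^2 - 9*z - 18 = (z + 2)*(z^2 - 9) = (z - 3)*(z + 2)*(z + 3)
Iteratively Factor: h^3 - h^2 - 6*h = (h)*(h^2 - h - 6) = h*(h + 2)*(h - 3)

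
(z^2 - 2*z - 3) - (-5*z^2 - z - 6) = 6*z^2 - z + 3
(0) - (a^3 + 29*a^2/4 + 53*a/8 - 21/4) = -a^3 - 29*a^2/4 - 53*a/8 + 21/4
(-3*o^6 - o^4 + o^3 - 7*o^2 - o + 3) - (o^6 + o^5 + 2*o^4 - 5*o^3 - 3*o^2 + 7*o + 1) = -4*o^6 - o^5 - 3*o^4 + 6*o^3 - 4*o^2 - 8*o + 2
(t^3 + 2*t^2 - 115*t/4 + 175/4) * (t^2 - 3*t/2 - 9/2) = t^5 + t^4/2 - 145*t^3/4 + 623*t^2/8 + 255*t/4 - 1575/8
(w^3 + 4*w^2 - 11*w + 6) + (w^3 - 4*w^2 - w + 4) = 2*w^3 - 12*w + 10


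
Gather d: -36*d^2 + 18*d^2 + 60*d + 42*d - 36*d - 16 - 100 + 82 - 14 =-18*d^2 + 66*d - 48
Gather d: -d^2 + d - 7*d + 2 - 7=-d^2 - 6*d - 5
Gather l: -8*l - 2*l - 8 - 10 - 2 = -10*l - 20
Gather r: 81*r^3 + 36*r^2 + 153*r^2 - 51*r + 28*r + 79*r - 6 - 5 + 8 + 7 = 81*r^3 + 189*r^2 + 56*r + 4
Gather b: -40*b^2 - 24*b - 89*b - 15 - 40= -40*b^2 - 113*b - 55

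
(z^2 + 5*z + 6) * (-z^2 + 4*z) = -z^4 - z^3 + 14*z^2 + 24*z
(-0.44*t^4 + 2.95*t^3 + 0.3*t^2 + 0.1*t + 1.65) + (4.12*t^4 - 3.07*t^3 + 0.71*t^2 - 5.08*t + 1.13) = 3.68*t^4 - 0.12*t^3 + 1.01*t^2 - 4.98*t + 2.78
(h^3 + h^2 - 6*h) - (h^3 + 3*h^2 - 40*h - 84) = -2*h^2 + 34*h + 84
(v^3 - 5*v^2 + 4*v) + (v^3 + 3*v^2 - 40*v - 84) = 2*v^3 - 2*v^2 - 36*v - 84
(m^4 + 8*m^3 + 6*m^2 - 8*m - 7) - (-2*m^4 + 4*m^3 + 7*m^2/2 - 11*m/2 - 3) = 3*m^4 + 4*m^3 + 5*m^2/2 - 5*m/2 - 4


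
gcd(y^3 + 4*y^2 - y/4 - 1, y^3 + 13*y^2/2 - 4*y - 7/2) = y + 1/2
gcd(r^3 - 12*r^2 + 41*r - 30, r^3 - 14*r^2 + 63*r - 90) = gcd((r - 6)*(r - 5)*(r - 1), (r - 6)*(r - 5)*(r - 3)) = r^2 - 11*r + 30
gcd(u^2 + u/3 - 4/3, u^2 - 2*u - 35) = 1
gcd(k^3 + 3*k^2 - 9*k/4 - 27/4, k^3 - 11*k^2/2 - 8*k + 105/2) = k + 3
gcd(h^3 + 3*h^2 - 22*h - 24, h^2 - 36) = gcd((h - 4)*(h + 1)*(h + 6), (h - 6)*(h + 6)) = h + 6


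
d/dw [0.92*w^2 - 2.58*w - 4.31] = 1.84*w - 2.58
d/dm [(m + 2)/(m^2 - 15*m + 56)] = (m^2 - 15*m - (m + 2)*(2*m - 15) + 56)/(m^2 - 15*m + 56)^2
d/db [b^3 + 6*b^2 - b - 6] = 3*b^2 + 12*b - 1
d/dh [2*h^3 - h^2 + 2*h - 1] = 6*h^2 - 2*h + 2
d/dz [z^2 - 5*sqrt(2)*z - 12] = 2*z - 5*sqrt(2)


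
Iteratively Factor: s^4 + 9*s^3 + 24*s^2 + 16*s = (s + 4)*(s^3 + 5*s^2 + 4*s) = (s + 4)^2*(s^2 + s) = s*(s + 4)^2*(s + 1)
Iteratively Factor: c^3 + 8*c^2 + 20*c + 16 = (c + 4)*(c^2 + 4*c + 4) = (c + 2)*(c + 4)*(c + 2)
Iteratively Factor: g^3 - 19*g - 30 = (g + 3)*(g^2 - 3*g - 10) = (g + 2)*(g + 3)*(g - 5)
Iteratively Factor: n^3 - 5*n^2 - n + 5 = (n + 1)*(n^2 - 6*n + 5) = (n - 1)*(n + 1)*(n - 5)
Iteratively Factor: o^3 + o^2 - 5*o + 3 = (o + 3)*(o^2 - 2*o + 1) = (o - 1)*(o + 3)*(o - 1)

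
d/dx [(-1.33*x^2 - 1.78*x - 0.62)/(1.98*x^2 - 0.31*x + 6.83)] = (3.9367*x^2 - 15.7126*x - 12.3496)/(3.9204*x^4 - 1.2276*x^3 + 27.1429*x^2 - 4.2346*x + 46.6489)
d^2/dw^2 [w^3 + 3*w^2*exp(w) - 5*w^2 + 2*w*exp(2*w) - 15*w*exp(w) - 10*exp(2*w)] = 3*w^2*exp(w) + 8*w*exp(2*w) - 3*w*exp(w) + 6*w - 32*exp(2*w) - 24*exp(w) - 10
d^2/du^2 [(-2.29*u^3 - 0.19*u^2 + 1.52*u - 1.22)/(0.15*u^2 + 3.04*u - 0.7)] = (1.11022302462516e-16*u^5 + 1.77635683940025e-15*u^4 - 42.5657479999999*u^3 + 28.95432*u^2 - 9.11292*u - 16.522784)/(0.003375*u^6 + 0.2052*u^5 + 4.11147*u^4 + 26.179264*u^3 - 19.18686*u^2 + 4.4688*u - 0.343)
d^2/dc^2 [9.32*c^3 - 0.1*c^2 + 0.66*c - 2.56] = 55.92*c - 0.2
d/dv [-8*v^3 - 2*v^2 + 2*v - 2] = -24*v^2 - 4*v + 2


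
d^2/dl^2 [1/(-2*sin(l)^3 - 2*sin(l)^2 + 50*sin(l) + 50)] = (9*sin(l)^5 + 2*sin(l)^4 - 60*sin(l)^3 + 194*sin(l)^2 + 675*sin(l) - 1300)/(2*(sin(l) - 5)^3*(sin(l) + 1)^2*(sin(l) + 5)^3)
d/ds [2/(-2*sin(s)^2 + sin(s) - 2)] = 2*(4*sin(s) - 1)*cos(s)/(-sin(s) - cos(2*s) + 3)^2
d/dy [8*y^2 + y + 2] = 16*y + 1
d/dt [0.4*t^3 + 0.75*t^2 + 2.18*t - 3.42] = 1.2*t^2 + 1.5*t + 2.18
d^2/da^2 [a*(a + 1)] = 2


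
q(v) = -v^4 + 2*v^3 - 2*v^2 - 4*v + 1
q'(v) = -4*v^3 + 6*v^2 - 4*v - 4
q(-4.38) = -555.95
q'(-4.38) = 464.74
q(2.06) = -16.25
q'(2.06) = -21.75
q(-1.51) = -9.60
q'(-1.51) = 29.49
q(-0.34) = 2.04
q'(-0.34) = -1.79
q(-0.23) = 1.79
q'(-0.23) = -2.71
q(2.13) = -17.85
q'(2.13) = -23.95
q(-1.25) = -3.47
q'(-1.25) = 18.19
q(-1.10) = -1.15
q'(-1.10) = 12.98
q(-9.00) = -8144.00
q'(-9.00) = 3434.00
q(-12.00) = -24431.00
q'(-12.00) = 7820.00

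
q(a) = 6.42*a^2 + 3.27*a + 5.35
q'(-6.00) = -73.77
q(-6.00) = 216.85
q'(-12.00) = -150.81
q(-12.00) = 890.59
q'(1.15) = 18.04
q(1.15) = 17.60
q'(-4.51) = -54.64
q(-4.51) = 121.19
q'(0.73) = 12.64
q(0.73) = 11.16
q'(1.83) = 26.77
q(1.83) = 32.83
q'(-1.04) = -10.08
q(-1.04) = 8.89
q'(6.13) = 81.98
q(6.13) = 266.64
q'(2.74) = 38.45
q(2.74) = 62.51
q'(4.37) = 59.38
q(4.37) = 142.24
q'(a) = 12.84*a + 3.27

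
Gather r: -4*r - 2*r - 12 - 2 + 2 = -6*r - 12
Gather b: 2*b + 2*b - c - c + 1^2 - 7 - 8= 4*b - 2*c - 14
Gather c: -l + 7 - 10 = -l - 3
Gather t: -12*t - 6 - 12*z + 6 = -12*t - 12*z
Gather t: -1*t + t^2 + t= t^2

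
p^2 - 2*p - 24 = (p - 6)*(p + 4)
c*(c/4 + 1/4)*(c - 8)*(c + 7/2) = c^4/4 - 7*c^3/8 - 65*c^2/8 - 7*c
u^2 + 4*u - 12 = (u - 2)*(u + 6)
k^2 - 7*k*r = k*(k - 7*r)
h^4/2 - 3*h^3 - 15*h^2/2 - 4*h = h*(h/2 + 1/2)*(h - 8)*(h + 1)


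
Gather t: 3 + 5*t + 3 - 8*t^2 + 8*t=-8*t^2 + 13*t + 6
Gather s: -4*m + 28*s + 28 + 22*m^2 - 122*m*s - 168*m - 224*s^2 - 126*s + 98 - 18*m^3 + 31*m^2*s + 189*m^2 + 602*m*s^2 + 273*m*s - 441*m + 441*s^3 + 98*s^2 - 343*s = -18*m^3 + 211*m^2 - 613*m + 441*s^3 + s^2*(602*m - 126) + s*(31*m^2 + 151*m - 441) + 126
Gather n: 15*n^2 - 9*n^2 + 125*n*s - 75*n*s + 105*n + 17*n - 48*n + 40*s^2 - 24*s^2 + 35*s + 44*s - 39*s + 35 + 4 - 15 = 6*n^2 + n*(50*s + 74) + 16*s^2 + 40*s + 24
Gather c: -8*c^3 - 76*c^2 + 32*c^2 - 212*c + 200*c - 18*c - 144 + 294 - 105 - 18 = -8*c^3 - 44*c^2 - 30*c + 27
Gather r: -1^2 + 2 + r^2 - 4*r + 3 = r^2 - 4*r + 4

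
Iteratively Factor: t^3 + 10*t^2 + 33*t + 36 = (t + 3)*(t^2 + 7*t + 12) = (t + 3)^2*(t + 4)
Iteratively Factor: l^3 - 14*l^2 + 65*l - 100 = (l - 5)*(l^2 - 9*l + 20) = (l - 5)^2*(l - 4)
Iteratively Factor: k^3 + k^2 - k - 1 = (k + 1)*(k^2 - 1) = (k + 1)^2*(k - 1)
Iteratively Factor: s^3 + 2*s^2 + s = (s + 1)*(s^2 + s) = (s + 1)^2*(s)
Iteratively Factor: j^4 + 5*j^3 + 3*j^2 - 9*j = (j - 1)*(j^3 + 6*j^2 + 9*j) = (j - 1)*(j + 3)*(j^2 + 3*j) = j*(j - 1)*(j + 3)*(j + 3)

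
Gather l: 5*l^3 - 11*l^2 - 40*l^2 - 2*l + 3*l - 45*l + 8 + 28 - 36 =5*l^3 - 51*l^2 - 44*l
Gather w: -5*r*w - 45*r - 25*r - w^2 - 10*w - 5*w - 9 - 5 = -70*r - w^2 + w*(-5*r - 15) - 14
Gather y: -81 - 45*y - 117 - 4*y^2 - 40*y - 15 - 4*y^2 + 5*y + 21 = -8*y^2 - 80*y - 192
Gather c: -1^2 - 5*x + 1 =-5*x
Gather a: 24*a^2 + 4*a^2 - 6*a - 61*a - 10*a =28*a^2 - 77*a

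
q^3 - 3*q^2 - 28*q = q*(q - 7)*(q + 4)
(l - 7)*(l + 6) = l^2 - l - 42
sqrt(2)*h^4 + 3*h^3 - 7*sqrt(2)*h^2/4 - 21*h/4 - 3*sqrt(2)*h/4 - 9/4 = (h - 3/2)*(h + 1/2)*(h + 3*sqrt(2)/2)*(sqrt(2)*h + sqrt(2))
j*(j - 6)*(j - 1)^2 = j^4 - 8*j^3 + 13*j^2 - 6*j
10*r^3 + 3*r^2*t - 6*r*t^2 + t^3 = (-5*r + t)*(-2*r + t)*(r + t)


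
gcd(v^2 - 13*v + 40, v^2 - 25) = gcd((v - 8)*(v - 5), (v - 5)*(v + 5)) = v - 5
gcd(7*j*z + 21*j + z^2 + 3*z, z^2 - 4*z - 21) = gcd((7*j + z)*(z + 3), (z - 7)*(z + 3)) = z + 3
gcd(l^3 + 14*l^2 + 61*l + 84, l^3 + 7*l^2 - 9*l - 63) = l^2 + 10*l + 21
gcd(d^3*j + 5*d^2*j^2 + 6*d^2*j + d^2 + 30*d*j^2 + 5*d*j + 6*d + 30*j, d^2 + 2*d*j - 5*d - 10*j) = 1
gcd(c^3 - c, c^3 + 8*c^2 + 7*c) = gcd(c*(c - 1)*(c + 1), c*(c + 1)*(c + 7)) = c^2 + c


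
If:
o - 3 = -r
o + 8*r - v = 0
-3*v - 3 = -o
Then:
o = 75/22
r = -9/22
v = 3/22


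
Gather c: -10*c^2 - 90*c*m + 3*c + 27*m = -10*c^2 + c*(3 - 90*m) + 27*m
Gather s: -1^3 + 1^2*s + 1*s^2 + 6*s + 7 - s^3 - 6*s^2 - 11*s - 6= -s^3 - 5*s^2 - 4*s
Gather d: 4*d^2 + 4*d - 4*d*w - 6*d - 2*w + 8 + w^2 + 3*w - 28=4*d^2 + d*(-4*w - 2) + w^2 + w - 20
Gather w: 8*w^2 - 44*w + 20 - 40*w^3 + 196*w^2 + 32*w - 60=-40*w^3 + 204*w^2 - 12*w - 40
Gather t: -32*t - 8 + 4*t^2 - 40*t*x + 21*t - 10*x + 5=4*t^2 + t*(-40*x - 11) - 10*x - 3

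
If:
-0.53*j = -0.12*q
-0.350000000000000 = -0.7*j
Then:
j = 0.50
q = 2.21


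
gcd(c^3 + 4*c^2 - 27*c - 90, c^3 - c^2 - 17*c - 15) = c^2 - 2*c - 15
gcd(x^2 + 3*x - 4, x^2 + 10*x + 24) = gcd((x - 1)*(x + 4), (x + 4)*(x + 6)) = x + 4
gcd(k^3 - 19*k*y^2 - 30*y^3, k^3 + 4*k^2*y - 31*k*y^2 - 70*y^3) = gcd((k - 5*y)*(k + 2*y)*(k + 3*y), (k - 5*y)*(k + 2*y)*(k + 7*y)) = -k^2 + 3*k*y + 10*y^2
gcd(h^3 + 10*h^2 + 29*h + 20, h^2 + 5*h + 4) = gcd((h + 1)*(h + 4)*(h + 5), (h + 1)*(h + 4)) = h^2 + 5*h + 4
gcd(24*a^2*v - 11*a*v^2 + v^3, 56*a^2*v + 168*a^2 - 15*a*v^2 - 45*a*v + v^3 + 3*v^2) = -8*a + v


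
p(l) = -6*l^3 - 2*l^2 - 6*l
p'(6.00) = -678.00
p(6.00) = -1404.00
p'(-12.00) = -2550.00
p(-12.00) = 10152.00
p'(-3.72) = -240.21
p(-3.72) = 303.52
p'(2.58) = -136.14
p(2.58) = -131.83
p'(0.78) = -20.07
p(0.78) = -8.74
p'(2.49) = -127.56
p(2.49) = -119.97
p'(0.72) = -18.21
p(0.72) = -7.60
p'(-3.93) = -268.29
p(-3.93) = 356.88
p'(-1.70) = -51.22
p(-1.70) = 33.90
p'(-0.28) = -6.29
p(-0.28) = 1.65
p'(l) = -18*l^2 - 4*l - 6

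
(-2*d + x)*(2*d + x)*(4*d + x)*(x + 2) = -16*d^3*x - 32*d^3 - 4*d^2*x^2 - 8*d^2*x + 4*d*x^3 + 8*d*x^2 + x^4 + 2*x^3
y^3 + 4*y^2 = y^2*(y + 4)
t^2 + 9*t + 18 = (t + 3)*(t + 6)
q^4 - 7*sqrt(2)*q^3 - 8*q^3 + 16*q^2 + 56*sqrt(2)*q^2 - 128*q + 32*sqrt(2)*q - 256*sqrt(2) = (q - 8)*(q - 4*sqrt(2))^2*(q + sqrt(2))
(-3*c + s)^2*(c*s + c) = 9*c^3*s + 9*c^3 - 6*c^2*s^2 - 6*c^2*s + c*s^3 + c*s^2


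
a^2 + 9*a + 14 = (a + 2)*(a + 7)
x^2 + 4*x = x*(x + 4)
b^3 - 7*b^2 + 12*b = b*(b - 4)*(b - 3)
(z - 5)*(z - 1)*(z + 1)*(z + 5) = z^4 - 26*z^2 + 25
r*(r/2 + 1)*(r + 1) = r^3/2 + 3*r^2/2 + r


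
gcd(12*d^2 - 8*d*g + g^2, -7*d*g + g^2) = 1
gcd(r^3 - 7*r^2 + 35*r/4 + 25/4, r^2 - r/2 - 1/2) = r + 1/2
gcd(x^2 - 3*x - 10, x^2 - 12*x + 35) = x - 5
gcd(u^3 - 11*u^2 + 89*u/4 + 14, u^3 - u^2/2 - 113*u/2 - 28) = u^2 - 15*u/2 - 4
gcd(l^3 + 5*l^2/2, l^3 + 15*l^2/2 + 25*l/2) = l^2 + 5*l/2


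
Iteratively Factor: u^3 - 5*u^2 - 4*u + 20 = (u - 5)*(u^2 - 4) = (u - 5)*(u + 2)*(u - 2)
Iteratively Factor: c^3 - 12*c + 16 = (c - 2)*(c^2 + 2*c - 8) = (c - 2)*(c + 4)*(c - 2)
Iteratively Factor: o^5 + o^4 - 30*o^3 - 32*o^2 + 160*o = (o - 5)*(o^4 + 6*o^3 - 32*o) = (o - 5)*(o - 2)*(o^3 + 8*o^2 + 16*o) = (o - 5)*(o - 2)*(o + 4)*(o^2 + 4*o) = o*(o - 5)*(o - 2)*(o + 4)*(o + 4)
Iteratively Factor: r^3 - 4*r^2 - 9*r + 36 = (r - 4)*(r^2 - 9) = (r - 4)*(r + 3)*(r - 3)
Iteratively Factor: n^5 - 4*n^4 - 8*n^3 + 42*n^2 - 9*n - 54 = (n + 1)*(n^4 - 5*n^3 - 3*n^2 + 45*n - 54) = (n - 3)*(n + 1)*(n^3 - 2*n^2 - 9*n + 18) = (n - 3)*(n + 1)*(n + 3)*(n^2 - 5*n + 6) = (n - 3)^2*(n + 1)*(n + 3)*(n - 2)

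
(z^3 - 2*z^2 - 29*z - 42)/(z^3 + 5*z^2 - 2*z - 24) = (z^2 - 5*z - 14)/(z^2 + 2*z - 8)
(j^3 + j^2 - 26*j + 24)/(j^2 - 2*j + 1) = (j^2 + 2*j - 24)/(j - 1)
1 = 1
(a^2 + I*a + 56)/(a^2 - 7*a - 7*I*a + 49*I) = (a + 8*I)/(a - 7)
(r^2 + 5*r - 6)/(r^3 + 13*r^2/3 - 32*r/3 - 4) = 3*(r - 1)/(3*r^2 - 5*r - 2)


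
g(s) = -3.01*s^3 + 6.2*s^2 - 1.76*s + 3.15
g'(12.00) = -1153.28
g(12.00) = -4326.45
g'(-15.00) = -2219.51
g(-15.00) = 11583.30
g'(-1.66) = -47.23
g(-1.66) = 36.92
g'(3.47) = -67.46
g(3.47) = -54.07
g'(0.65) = 2.48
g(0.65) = 3.80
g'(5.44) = -201.53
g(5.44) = -307.52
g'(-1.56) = -43.08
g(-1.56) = 32.41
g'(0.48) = 2.11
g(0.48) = 3.40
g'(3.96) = -94.26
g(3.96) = -93.51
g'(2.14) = -16.58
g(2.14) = -1.72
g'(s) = -9.03*s^2 + 12.4*s - 1.76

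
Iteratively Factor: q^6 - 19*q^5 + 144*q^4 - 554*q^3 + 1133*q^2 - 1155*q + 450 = (q - 2)*(q^5 - 17*q^4 + 110*q^3 - 334*q^2 + 465*q - 225) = (q - 5)*(q - 2)*(q^4 - 12*q^3 + 50*q^2 - 84*q + 45) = (q - 5)*(q - 2)*(q - 1)*(q^3 - 11*q^2 + 39*q - 45) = (q - 5)*(q - 3)*(q - 2)*(q - 1)*(q^2 - 8*q + 15) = (q - 5)^2*(q - 3)*(q - 2)*(q - 1)*(q - 3)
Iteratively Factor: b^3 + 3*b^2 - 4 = (b + 2)*(b^2 + b - 2) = (b + 2)^2*(b - 1)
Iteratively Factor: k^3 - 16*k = (k + 4)*(k^2 - 4*k) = (k - 4)*(k + 4)*(k)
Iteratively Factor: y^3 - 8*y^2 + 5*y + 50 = (y - 5)*(y^2 - 3*y - 10) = (y - 5)*(y + 2)*(y - 5)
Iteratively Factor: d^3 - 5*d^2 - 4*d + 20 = (d - 2)*(d^2 - 3*d - 10) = (d - 2)*(d + 2)*(d - 5)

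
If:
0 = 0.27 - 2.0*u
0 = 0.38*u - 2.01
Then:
No Solution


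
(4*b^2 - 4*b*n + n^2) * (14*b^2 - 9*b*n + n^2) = 56*b^4 - 92*b^3*n + 54*b^2*n^2 - 13*b*n^3 + n^4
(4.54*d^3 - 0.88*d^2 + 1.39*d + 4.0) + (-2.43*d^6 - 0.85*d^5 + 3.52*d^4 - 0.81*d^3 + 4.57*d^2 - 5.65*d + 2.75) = -2.43*d^6 - 0.85*d^5 + 3.52*d^4 + 3.73*d^3 + 3.69*d^2 - 4.26*d + 6.75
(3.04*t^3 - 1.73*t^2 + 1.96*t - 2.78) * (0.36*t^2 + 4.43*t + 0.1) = 1.0944*t^5 + 12.8444*t^4 - 6.6543*t^3 + 7.509*t^2 - 12.1194*t - 0.278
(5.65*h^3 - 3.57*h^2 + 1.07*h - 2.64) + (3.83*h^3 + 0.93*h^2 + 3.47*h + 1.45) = 9.48*h^3 - 2.64*h^2 + 4.54*h - 1.19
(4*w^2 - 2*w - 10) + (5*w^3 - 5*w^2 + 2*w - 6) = 5*w^3 - w^2 - 16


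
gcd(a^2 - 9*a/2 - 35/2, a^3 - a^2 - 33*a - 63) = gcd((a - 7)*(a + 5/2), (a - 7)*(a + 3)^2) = a - 7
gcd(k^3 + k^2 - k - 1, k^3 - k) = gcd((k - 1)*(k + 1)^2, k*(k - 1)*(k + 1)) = k^2 - 1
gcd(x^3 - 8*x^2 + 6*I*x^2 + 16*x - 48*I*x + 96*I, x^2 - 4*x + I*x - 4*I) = x - 4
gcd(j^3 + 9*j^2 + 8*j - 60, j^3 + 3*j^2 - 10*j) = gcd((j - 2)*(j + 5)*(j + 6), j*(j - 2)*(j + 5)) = j^2 + 3*j - 10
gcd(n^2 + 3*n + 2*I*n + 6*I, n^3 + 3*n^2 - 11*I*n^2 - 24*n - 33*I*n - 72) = n + 3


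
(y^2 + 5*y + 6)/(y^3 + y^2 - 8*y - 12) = (y + 3)/(y^2 - y - 6)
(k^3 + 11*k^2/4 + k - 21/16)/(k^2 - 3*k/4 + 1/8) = (8*k^2 + 26*k + 21)/(2*(4*k - 1))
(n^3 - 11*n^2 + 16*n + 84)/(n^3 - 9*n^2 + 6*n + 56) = (n - 6)/(n - 4)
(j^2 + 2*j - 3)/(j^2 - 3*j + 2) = (j + 3)/(j - 2)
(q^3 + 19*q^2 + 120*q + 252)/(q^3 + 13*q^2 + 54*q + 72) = (q^2 + 13*q + 42)/(q^2 + 7*q + 12)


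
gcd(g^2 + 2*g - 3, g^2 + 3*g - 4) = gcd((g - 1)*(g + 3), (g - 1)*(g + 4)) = g - 1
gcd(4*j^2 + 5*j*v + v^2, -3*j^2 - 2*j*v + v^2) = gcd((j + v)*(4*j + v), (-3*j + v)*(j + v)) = j + v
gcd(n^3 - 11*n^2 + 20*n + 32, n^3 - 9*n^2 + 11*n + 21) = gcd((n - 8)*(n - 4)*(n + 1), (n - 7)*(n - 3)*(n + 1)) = n + 1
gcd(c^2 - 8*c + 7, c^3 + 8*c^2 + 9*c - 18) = c - 1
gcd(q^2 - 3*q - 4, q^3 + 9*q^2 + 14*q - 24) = 1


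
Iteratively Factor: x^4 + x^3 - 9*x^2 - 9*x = (x - 3)*(x^3 + 4*x^2 + 3*x) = x*(x - 3)*(x^2 + 4*x + 3) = x*(x - 3)*(x + 3)*(x + 1)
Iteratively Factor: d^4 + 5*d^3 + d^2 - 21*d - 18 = (d + 3)*(d^3 + 2*d^2 - 5*d - 6) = (d + 1)*(d + 3)*(d^2 + d - 6) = (d + 1)*(d + 3)^2*(d - 2)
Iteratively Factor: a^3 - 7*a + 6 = (a - 1)*(a^2 + a - 6) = (a - 1)*(a + 3)*(a - 2)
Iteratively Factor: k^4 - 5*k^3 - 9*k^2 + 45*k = (k)*(k^3 - 5*k^2 - 9*k + 45) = k*(k - 3)*(k^2 - 2*k - 15) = k*(k - 5)*(k - 3)*(k + 3)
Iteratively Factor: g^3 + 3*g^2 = (g)*(g^2 + 3*g) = g*(g + 3)*(g)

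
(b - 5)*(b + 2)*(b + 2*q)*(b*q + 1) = b^4*q + 2*b^3*q^2 - 3*b^3*q + b^3 - 6*b^2*q^2 - 8*b^2*q - 3*b^2 - 20*b*q^2 - 6*b*q - 10*b - 20*q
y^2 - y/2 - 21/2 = (y - 7/2)*(y + 3)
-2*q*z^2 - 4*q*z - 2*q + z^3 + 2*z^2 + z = (-2*q + z)*(z + 1)^2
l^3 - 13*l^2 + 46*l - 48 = (l - 8)*(l - 3)*(l - 2)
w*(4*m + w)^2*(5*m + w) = 80*m^3*w + 56*m^2*w^2 + 13*m*w^3 + w^4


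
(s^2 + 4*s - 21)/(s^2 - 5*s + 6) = (s + 7)/(s - 2)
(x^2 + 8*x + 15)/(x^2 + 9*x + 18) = (x + 5)/(x + 6)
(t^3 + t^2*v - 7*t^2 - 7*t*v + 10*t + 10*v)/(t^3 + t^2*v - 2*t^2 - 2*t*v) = (t - 5)/t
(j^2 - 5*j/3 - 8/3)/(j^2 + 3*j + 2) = (j - 8/3)/(j + 2)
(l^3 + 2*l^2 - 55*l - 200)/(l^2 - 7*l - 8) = (l^2 + 10*l + 25)/(l + 1)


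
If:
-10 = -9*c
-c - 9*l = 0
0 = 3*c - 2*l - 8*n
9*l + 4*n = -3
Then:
No Solution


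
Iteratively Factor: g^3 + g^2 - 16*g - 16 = (g - 4)*(g^2 + 5*g + 4) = (g - 4)*(g + 1)*(g + 4)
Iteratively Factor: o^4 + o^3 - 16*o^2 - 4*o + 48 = (o - 2)*(o^3 + 3*o^2 - 10*o - 24) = (o - 2)*(o + 2)*(o^2 + o - 12) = (o - 3)*(o - 2)*(o + 2)*(o + 4)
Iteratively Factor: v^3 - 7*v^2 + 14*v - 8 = (v - 2)*(v^2 - 5*v + 4) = (v - 2)*(v - 1)*(v - 4)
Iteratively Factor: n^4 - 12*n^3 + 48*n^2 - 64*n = (n - 4)*(n^3 - 8*n^2 + 16*n) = n*(n - 4)*(n^2 - 8*n + 16) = n*(n - 4)^2*(n - 4)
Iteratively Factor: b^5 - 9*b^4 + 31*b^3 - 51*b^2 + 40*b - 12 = (b - 2)*(b^4 - 7*b^3 + 17*b^2 - 17*b + 6) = (b - 3)*(b - 2)*(b^3 - 4*b^2 + 5*b - 2) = (b - 3)*(b - 2)*(b - 1)*(b^2 - 3*b + 2) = (b - 3)*(b - 2)*(b - 1)^2*(b - 2)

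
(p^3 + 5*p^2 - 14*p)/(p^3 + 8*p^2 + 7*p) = (p - 2)/(p + 1)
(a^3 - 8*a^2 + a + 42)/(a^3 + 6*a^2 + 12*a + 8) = (a^2 - 10*a + 21)/(a^2 + 4*a + 4)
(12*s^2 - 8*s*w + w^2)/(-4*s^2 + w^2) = (-6*s + w)/(2*s + w)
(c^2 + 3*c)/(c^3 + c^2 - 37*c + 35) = c*(c + 3)/(c^3 + c^2 - 37*c + 35)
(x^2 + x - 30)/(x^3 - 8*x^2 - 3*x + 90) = (x + 6)/(x^2 - 3*x - 18)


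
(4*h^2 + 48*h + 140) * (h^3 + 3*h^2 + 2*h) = 4*h^5 + 60*h^4 + 292*h^3 + 516*h^2 + 280*h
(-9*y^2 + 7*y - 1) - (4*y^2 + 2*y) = -13*y^2 + 5*y - 1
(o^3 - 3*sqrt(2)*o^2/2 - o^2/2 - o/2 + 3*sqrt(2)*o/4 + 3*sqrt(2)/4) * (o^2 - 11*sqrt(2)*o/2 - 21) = o^5 - 7*sqrt(2)*o^4 - o^4/2 - 5*o^3 + 7*sqrt(2)*o^3/2 + 9*o^2/4 + 35*sqrt(2)*o^2 - 63*sqrt(2)*o/4 + 9*o/4 - 63*sqrt(2)/4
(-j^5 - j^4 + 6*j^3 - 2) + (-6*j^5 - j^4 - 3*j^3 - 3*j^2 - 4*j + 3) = -7*j^5 - 2*j^4 + 3*j^3 - 3*j^2 - 4*j + 1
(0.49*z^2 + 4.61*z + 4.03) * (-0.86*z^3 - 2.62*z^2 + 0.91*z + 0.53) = -0.4214*z^5 - 5.2484*z^4 - 15.0981*z^3 - 6.1038*z^2 + 6.1106*z + 2.1359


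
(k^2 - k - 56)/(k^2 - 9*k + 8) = (k + 7)/(k - 1)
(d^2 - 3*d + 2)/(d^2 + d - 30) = (d^2 - 3*d + 2)/(d^2 + d - 30)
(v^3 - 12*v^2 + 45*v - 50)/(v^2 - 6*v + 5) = (v^2 - 7*v + 10)/(v - 1)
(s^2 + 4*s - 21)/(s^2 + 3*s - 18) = (s + 7)/(s + 6)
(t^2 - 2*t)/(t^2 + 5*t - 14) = t/(t + 7)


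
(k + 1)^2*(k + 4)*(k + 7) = k^4 + 13*k^3 + 51*k^2 + 67*k + 28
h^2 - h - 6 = (h - 3)*(h + 2)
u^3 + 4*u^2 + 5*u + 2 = (u + 1)^2*(u + 2)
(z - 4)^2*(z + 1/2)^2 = z^4 - 7*z^3 + 33*z^2/4 + 14*z + 4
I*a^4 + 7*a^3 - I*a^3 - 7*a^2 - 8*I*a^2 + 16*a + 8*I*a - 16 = (a - 4*I)^2*(a + I)*(I*a - I)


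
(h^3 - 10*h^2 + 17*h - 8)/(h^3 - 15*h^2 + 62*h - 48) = (h - 1)/(h - 6)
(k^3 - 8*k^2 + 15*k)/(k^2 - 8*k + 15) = k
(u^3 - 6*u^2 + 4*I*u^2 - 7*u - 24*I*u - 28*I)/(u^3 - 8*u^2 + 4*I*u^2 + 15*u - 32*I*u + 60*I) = (u^2 - 6*u - 7)/(u^2 - 8*u + 15)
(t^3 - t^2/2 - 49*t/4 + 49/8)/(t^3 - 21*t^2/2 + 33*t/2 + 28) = (t^2 + 3*t - 7/4)/(t^2 - 7*t - 8)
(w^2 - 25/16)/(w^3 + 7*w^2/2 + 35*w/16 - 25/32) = 2*(4*w - 5)/(8*w^2 + 18*w - 5)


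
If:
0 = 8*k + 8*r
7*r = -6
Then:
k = 6/7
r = -6/7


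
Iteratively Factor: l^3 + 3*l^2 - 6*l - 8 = (l + 4)*(l^2 - l - 2) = (l + 1)*(l + 4)*(l - 2)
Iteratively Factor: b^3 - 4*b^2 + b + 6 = (b + 1)*(b^2 - 5*b + 6) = (b - 2)*(b + 1)*(b - 3)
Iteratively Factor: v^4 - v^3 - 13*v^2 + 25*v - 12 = (v - 3)*(v^3 + 2*v^2 - 7*v + 4) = (v - 3)*(v + 4)*(v^2 - 2*v + 1) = (v - 3)*(v - 1)*(v + 4)*(v - 1)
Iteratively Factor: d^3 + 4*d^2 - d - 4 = (d - 1)*(d^2 + 5*d + 4) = (d - 1)*(d + 1)*(d + 4)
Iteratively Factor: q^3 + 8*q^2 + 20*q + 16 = (q + 2)*(q^2 + 6*q + 8) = (q + 2)*(q + 4)*(q + 2)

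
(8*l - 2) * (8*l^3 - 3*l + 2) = 64*l^4 - 16*l^3 - 24*l^2 + 22*l - 4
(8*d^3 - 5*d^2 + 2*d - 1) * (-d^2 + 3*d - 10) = -8*d^5 + 29*d^4 - 97*d^3 + 57*d^2 - 23*d + 10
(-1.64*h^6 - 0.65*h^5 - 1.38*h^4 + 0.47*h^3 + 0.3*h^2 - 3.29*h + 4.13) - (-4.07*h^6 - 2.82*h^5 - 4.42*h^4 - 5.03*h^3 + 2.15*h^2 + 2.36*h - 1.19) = 2.43*h^6 + 2.17*h^5 + 3.04*h^4 + 5.5*h^3 - 1.85*h^2 - 5.65*h + 5.32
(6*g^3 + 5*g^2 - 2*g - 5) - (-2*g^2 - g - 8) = 6*g^3 + 7*g^2 - g + 3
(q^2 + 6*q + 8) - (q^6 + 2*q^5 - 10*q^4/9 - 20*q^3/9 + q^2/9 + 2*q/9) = -q^6 - 2*q^5 + 10*q^4/9 + 20*q^3/9 + 8*q^2/9 + 52*q/9 + 8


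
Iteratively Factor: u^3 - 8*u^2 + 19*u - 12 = (u - 1)*(u^2 - 7*u + 12) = (u - 4)*(u - 1)*(u - 3)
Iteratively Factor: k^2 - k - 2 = (k + 1)*(k - 2)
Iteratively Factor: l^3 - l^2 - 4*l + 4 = (l - 2)*(l^2 + l - 2) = (l - 2)*(l - 1)*(l + 2)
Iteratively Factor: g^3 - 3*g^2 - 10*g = (g)*(g^2 - 3*g - 10) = g*(g - 5)*(g + 2)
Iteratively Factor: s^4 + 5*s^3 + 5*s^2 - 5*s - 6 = (s - 1)*(s^3 + 6*s^2 + 11*s + 6) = (s - 1)*(s + 3)*(s^2 + 3*s + 2) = (s - 1)*(s + 1)*(s + 3)*(s + 2)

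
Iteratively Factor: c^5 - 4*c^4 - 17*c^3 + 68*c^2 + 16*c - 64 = (c - 4)*(c^4 - 17*c^2 + 16) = (c - 4)^2*(c^3 + 4*c^2 - c - 4) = (c - 4)^2*(c + 1)*(c^2 + 3*c - 4) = (c - 4)^2*(c + 1)*(c + 4)*(c - 1)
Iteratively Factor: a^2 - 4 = (a - 2)*(a + 2)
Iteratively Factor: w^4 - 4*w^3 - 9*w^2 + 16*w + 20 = (w + 1)*(w^3 - 5*w^2 - 4*w + 20) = (w - 5)*(w + 1)*(w^2 - 4) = (w - 5)*(w - 2)*(w + 1)*(w + 2)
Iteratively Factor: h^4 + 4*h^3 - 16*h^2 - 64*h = (h + 4)*(h^3 - 16*h) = (h + 4)^2*(h^2 - 4*h) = h*(h + 4)^2*(h - 4)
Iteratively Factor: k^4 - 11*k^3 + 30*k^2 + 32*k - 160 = (k - 5)*(k^3 - 6*k^2 + 32) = (k - 5)*(k + 2)*(k^2 - 8*k + 16) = (k - 5)*(k - 4)*(k + 2)*(k - 4)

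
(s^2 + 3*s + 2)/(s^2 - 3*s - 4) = (s + 2)/(s - 4)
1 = 1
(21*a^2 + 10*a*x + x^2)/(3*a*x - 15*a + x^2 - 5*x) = (7*a + x)/(x - 5)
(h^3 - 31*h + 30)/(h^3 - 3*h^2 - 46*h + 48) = (h - 5)/(h - 8)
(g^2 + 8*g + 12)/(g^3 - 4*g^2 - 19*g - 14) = (g + 6)/(g^2 - 6*g - 7)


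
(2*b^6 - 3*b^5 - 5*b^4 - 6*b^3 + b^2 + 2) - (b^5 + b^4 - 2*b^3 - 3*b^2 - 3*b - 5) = 2*b^6 - 4*b^5 - 6*b^4 - 4*b^3 + 4*b^2 + 3*b + 7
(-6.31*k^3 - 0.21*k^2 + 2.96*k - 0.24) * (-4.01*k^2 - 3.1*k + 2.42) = 25.3031*k^5 + 20.4031*k^4 - 26.4888*k^3 - 8.7218*k^2 + 7.9072*k - 0.5808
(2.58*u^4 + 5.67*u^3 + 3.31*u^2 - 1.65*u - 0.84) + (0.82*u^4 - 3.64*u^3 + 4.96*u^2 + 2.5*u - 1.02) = 3.4*u^4 + 2.03*u^3 + 8.27*u^2 + 0.85*u - 1.86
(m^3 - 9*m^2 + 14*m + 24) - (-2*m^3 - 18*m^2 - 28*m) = 3*m^3 + 9*m^2 + 42*m + 24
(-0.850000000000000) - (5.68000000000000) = -6.53000000000000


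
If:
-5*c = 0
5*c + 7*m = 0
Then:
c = 0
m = 0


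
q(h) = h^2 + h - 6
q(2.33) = 1.76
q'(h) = 2*h + 1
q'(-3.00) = -5.00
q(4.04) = 14.36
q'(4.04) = 9.08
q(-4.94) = 13.46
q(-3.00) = 0.00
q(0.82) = -4.51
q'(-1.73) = -2.46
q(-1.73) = -4.74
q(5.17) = 25.90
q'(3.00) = 7.00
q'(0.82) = 2.64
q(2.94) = 5.58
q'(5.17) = 11.34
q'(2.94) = 6.88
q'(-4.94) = -8.88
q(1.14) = -3.56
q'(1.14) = 3.28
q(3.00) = 6.00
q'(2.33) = 5.66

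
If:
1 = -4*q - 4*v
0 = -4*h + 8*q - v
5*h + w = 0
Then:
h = -w/5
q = -4*w/45 - 1/36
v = 4*w/45 - 2/9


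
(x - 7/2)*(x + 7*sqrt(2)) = x^2 - 7*x/2 + 7*sqrt(2)*x - 49*sqrt(2)/2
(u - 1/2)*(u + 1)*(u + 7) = u^3 + 15*u^2/2 + 3*u - 7/2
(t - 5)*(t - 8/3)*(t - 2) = t^3 - 29*t^2/3 + 86*t/3 - 80/3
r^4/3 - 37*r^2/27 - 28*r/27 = r*(r/3 + 1/3)*(r - 7/3)*(r + 4/3)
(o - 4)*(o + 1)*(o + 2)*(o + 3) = o^4 + 2*o^3 - 13*o^2 - 38*o - 24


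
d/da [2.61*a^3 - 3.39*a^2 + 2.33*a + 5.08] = 7.83*a^2 - 6.78*a + 2.33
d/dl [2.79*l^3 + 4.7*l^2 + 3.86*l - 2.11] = 8.37*l^2 + 9.4*l + 3.86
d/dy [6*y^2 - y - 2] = 12*y - 1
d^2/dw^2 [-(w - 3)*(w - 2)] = -2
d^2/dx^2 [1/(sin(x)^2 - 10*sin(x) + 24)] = 2*(-2*sin(x)^4 + 15*sin(x)^3 + sin(x)^2 - 150*sin(x) + 76)/(sin(x)^2 - 10*sin(x) + 24)^3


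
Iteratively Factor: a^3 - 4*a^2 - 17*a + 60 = (a + 4)*(a^2 - 8*a + 15) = (a - 5)*(a + 4)*(a - 3)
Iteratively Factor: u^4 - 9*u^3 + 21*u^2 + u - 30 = (u - 3)*(u^3 - 6*u^2 + 3*u + 10) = (u - 5)*(u - 3)*(u^2 - u - 2) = (u - 5)*(u - 3)*(u - 2)*(u + 1)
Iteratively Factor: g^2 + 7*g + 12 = (g + 4)*(g + 3)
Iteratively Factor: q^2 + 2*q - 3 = (q + 3)*(q - 1)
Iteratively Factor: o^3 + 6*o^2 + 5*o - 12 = (o + 4)*(o^2 + 2*o - 3) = (o - 1)*(o + 4)*(o + 3)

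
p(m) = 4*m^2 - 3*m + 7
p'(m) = 8*m - 3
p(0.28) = 6.47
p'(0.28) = -0.76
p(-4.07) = 85.47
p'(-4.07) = -35.56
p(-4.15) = 88.34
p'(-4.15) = -36.20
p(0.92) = 7.63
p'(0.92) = 4.36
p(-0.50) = 9.50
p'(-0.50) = -7.00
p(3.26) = 39.73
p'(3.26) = 23.08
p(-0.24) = 7.95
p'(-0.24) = -4.92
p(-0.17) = 7.63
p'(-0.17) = -4.36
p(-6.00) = 169.00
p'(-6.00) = -51.00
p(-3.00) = 52.00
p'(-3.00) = -27.00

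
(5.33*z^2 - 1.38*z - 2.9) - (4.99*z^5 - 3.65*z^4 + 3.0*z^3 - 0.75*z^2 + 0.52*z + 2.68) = -4.99*z^5 + 3.65*z^4 - 3.0*z^3 + 6.08*z^2 - 1.9*z - 5.58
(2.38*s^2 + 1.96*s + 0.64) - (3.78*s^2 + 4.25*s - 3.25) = -1.4*s^2 - 2.29*s + 3.89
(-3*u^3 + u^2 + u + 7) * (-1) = 3*u^3 - u^2 - u - 7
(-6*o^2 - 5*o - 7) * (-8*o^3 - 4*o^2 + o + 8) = 48*o^5 + 64*o^4 + 70*o^3 - 25*o^2 - 47*o - 56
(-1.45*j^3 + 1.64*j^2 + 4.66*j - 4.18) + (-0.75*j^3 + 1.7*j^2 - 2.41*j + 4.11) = -2.2*j^3 + 3.34*j^2 + 2.25*j - 0.0699999999999994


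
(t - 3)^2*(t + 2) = t^3 - 4*t^2 - 3*t + 18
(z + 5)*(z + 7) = z^2 + 12*z + 35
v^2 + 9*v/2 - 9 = (v - 3/2)*(v + 6)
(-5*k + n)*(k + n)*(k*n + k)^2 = -5*k^4*n^2 - 10*k^4*n - 5*k^4 - 4*k^3*n^3 - 8*k^3*n^2 - 4*k^3*n + k^2*n^4 + 2*k^2*n^3 + k^2*n^2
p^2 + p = p*(p + 1)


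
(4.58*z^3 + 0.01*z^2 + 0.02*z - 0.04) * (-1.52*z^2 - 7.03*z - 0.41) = -6.9616*z^5 - 32.2126*z^4 - 1.9785*z^3 - 0.0839*z^2 + 0.273*z + 0.0164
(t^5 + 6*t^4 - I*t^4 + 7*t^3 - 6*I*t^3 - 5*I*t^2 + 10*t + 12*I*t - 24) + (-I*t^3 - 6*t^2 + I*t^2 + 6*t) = t^5 + 6*t^4 - I*t^4 + 7*t^3 - 7*I*t^3 - 6*t^2 - 4*I*t^2 + 16*t + 12*I*t - 24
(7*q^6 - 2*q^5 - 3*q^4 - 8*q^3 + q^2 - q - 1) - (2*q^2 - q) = 7*q^6 - 2*q^5 - 3*q^4 - 8*q^3 - q^2 - 1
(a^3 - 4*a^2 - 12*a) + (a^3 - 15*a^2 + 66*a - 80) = 2*a^3 - 19*a^2 + 54*a - 80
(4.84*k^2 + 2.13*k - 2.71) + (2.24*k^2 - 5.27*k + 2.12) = 7.08*k^2 - 3.14*k - 0.59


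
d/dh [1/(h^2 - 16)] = -2*h/(h^2 - 16)^2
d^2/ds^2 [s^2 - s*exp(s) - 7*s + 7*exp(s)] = -s*exp(s) + 5*exp(s) + 2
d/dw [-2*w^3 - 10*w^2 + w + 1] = -6*w^2 - 20*w + 1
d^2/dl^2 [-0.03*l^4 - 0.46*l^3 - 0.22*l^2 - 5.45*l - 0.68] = -0.36*l^2 - 2.76*l - 0.44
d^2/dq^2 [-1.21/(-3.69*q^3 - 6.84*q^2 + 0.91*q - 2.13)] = (-(26.7894*q + 16.5528)*(3.69*q^3 + 6.84*q^2 - 0.91*q + 2.13) + 1.21*(11.07*q^2 + 13.68*q - 0.91)*(22.14*q^2 + 27.36*q - 1.82))/(3.69*q^3 + 6.84*q^2 - 0.91*q + 2.13)^3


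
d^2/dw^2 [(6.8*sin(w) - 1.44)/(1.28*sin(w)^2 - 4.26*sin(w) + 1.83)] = (-11.14112*sin(w)^5 - 27.641856*sin(w)^4 + 94.2960640000001*sin(w)^3 - 54.5268959999999*sin(w)^2 - 60.0042960000001*sin(w) + 60.503904)/(2.097152*sin(w)^6 - 20.938752*sin(w)^5 + 78.6816*sin(w)^4 - 137.18052*sin(w)^3 + 112.4901*sin(w)^2 - 42.798942*sin(w) + 6.128487)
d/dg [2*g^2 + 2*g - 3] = 4*g + 2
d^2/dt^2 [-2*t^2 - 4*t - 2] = -4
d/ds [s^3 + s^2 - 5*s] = 3*s^2 + 2*s - 5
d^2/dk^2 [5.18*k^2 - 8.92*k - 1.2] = 10.3600000000000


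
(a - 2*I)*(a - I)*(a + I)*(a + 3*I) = a^4 + I*a^3 + 7*a^2 + I*a + 6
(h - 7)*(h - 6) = h^2 - 13*h + 42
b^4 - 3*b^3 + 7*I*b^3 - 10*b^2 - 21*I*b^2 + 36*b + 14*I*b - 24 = (b - 2)*(b - 1)*(b + 3*I)*(b + 4*I)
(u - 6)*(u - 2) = u^2 - 8*u + 12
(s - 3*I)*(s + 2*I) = s^2 - I*s + 6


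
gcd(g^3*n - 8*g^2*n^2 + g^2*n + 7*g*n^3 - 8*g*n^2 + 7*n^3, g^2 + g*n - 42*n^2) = 1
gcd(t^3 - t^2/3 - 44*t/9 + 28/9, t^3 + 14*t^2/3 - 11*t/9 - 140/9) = t + 7/3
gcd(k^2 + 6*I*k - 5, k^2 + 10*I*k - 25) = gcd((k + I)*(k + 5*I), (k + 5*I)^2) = k + 5*I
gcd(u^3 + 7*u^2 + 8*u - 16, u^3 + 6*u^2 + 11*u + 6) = 1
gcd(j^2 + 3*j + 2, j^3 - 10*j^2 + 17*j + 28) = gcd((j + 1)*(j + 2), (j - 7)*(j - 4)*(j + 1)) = j + 1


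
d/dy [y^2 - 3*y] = 2*y - 3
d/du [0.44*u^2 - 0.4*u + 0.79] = 0.88*u - 0.4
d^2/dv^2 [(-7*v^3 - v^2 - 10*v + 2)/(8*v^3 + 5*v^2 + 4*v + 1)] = 2*(216*v^6 - 1248*v^5 + 709*v^3 + 753*v^2 + 201*v + 61)/(512*v^9 + 960*v^8 + 1368*v^7 + 1277*v^6 + 924*v^5 + 507*v^4 + 208*v^3 + 63*v^2 + 12*v + 1)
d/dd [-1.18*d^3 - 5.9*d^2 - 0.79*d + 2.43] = -3.54*d^2 - 11.8*d - 0.79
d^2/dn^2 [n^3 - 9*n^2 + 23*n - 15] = 6*n - 18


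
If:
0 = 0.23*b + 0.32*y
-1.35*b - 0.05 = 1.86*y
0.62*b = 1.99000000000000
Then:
No Solution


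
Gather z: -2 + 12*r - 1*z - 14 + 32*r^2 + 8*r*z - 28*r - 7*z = 32*r^2 - 16*r + z*(8*r - 8) - 16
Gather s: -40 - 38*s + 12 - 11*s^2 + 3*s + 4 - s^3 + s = -s^3 - 11*s^2 - 34*s - 24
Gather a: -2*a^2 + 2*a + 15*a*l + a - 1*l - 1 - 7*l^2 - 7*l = -2*a^2 + a*(15*l + 3) - 7*l^2 - 8*l - 1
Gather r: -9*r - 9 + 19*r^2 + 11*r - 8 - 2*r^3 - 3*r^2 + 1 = -2*r^3 + 16*r^2 + 2*r - 16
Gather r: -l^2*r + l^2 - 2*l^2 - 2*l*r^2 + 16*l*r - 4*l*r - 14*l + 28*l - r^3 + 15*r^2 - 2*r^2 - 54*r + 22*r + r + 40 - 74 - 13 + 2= -l^2 + 14*l - r^3 + r^2*(13 - 2*l) + r*(-l^2 + 12*l - 31) - 45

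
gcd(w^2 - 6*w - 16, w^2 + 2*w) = w + 2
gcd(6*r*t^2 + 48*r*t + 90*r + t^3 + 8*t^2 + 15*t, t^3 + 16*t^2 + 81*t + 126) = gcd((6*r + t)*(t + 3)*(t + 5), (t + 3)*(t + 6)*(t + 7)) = t + 3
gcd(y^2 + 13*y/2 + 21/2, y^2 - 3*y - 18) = y + 3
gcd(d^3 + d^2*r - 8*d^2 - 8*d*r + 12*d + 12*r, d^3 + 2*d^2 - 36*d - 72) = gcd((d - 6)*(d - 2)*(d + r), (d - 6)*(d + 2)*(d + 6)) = d - 6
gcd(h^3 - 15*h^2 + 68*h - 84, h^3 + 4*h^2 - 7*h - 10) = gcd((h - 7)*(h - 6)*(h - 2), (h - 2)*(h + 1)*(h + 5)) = h - 2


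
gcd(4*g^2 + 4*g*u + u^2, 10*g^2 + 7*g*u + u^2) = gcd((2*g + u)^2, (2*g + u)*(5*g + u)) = 2*g + u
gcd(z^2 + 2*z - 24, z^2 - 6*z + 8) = z - 4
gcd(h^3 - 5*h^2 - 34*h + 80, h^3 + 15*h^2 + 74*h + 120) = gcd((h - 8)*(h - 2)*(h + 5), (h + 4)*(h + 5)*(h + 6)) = h + 5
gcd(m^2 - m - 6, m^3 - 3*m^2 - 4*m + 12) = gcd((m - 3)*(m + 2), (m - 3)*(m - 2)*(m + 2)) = m^2 - m - 6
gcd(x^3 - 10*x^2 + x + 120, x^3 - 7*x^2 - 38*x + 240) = x^2 - 13*x + 40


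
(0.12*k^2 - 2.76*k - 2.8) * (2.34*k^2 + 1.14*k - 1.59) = 0.2808*k^4 - 6.3216*k^3 - 9.8892*k^2 + 1.1964*k + 4.452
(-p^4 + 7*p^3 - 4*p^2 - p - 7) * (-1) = p^4 - 7*p^3 + 4*p^2 + p + 7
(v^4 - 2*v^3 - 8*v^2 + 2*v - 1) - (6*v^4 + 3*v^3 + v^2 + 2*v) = -5*v^4 - 5*v^3 - 9*v^2 - 1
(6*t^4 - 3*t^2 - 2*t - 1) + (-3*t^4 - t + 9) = 3*t^4 - 3*t^2 - 3*t + 8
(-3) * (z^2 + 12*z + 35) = -3*z^2 - 36*z - 105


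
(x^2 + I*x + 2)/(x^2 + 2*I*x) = (x - I)/x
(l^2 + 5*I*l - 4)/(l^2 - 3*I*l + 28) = (l + I)/(l - 7*I)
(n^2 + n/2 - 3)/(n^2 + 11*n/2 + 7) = (2*n - 3)/(2*n + 7)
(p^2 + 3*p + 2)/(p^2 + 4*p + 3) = (p + 2)/(p + 3)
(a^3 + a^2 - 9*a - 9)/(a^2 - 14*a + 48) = (a^3 + a^2 - 9*a - 9)/(a^2 - 14*a + 48)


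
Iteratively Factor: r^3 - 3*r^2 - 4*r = (r - 4)*(r^2 + r) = r*(r - 4)*(r + 1)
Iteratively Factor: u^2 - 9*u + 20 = (u - 5)*(u - 4)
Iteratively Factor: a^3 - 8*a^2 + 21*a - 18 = (a - 2)*(a^2 - 6*a + 9) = (a - 3)*(a - 2)*(a - 3)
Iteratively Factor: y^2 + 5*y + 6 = (y + 3)*(y + 2)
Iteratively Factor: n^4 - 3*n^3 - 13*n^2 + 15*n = (n - 5)*(n^3 + 2*n^2 - 3*n) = (n - 5)*(n - 1)*(n^2 + 3*n) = (n - 5)*(n - 1)*(n + 3)*(n)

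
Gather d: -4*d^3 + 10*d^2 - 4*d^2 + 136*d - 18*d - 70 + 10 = -4*d^3 + 6*d^2 + 118*d - 60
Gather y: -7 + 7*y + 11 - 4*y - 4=3*y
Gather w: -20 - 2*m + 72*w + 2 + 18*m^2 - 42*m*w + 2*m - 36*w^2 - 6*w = 18*m^2 - 36*w^2 + w*(66 - 42*m) - 18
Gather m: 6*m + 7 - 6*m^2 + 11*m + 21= -6*m^2 + 17*m + 28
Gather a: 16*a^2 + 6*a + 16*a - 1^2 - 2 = 16*a^2 + 22*a - 3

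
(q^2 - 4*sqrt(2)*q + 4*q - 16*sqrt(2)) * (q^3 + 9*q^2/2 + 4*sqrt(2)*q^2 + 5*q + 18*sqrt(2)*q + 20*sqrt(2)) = q^5 + 17*q^4/2 - 9*q^3 - 252*q^2 - 736*q - 640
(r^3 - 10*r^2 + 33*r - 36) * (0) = 0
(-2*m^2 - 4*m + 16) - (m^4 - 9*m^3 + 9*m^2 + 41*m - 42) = -m^4 + 9*m^3 - 11*m^2 - 45*m + 58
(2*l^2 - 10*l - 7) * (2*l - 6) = 4*l^3 - 32*l^2 + 46*l + 42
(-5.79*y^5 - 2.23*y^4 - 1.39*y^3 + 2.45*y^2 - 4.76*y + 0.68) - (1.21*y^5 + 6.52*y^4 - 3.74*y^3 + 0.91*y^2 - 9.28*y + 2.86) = -7.0*y^5 - 8.75*y^4 + 2.35*y^3 + 1.54*y^2 + 4.52*y - 2.18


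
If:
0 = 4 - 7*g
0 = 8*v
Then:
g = 4/7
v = 0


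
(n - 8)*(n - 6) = n^2 - 14*n + 48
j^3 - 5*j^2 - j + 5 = (j - 5)*(j - 1)*(j + 1)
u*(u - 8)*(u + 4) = u^3 - 4*u^2 - 32*u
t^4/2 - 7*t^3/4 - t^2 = t^2*(t/2 + 1/4)*(t - 4)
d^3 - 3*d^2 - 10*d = d*(d - 5)*(d + 2)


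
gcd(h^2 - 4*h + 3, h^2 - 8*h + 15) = h - 3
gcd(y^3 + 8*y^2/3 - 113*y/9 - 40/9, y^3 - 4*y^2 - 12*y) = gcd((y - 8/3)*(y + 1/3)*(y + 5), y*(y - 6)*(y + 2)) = 1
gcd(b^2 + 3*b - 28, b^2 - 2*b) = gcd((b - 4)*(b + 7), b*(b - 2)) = 1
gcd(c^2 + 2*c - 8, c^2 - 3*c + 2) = c - 2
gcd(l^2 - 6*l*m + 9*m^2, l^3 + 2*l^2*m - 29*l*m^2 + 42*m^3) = l - 3*m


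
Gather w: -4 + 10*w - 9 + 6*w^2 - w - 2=6*w^2 + 9*w - 15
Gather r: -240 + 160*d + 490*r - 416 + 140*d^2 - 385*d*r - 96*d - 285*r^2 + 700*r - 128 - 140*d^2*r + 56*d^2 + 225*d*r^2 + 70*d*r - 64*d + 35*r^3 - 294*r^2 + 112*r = 196*d^2 + 35*r^3 + r^2*(225*d - 579) + r*(-140*d^2 - 315*d + 1302) - 784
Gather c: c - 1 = c - 1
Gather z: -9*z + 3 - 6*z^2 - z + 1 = -6*z^2 - 10*z + 4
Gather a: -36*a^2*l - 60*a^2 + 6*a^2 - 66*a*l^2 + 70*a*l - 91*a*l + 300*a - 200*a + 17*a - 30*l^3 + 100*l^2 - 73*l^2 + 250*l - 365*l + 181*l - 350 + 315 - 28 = a^2*(-36*l - 54) + a*(-66*l^2 - 21*l + 117) - 30*l^3 + 27*l^2 + 66*l - 63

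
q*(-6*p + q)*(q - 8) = -6*p*q^2 + 48*p*q + q^3 - 8*q^2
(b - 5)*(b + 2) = b^2 - 3*b - 10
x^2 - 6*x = x*(x - 6)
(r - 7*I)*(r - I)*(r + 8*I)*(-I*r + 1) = -I*r^4 + r^3 - 57*I*r^2 + r - 56*I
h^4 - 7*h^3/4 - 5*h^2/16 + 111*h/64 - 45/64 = (h - 5/4)*(h - 3/4)^2*(h + 1)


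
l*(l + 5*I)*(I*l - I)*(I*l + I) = -l^4 - 5*I*l^3 + l^2 + 5*I*l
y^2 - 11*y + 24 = (y - 8)*(y - 3)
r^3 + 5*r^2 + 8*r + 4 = (r + 1)*(r + 2)^2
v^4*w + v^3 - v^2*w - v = v*(v - 1)*(v + 1)*(v*w + 1)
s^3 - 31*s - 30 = (s - 6)*(s + 1)*(s + 5)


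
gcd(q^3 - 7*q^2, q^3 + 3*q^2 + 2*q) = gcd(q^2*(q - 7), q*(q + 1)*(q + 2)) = q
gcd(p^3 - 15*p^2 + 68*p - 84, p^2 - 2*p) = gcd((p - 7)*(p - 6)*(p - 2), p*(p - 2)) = p - 2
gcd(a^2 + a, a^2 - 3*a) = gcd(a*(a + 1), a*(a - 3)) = a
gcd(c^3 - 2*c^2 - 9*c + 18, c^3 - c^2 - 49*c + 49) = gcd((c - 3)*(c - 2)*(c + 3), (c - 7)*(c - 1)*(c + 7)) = 1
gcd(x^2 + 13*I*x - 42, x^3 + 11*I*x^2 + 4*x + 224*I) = x + 7*I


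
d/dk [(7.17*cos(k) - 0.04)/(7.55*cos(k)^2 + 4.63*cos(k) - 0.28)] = (54.1335*cos(k)^2 - 0.603999999999999*cos(k) + 1.8224)*sin(k)/(57.0025*cos(k)^4 + 69.913*cos(k)^3 + 17.2089*cos(k)^2 - 2.5928*cos(k) + 0.0784)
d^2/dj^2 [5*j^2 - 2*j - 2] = 10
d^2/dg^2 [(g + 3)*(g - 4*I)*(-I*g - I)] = I*(-6*g - 8 + 8*I)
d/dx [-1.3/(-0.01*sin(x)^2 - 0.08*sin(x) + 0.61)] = -(0.026*sin(x) + 0.104)*cos(x)/(0.01*sin(x)^2 + 0.08*sin(x) - 0.61)^2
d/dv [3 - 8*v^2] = -16*v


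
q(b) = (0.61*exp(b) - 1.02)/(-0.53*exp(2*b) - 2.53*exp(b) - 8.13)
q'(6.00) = 0.00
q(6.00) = 0.00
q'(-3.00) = -0.00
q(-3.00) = 0.12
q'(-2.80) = -0.01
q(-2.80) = 0.12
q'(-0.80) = -0.04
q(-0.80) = 0.08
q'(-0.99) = -0.04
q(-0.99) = 0.09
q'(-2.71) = -0.01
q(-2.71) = 0.12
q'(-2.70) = -0.01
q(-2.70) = 0.12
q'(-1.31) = -0.03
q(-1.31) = 0.10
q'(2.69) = 0.03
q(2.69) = -0.05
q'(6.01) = 0.00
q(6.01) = -0.00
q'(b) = (0.61*exp(b) - 1.02)*(1.06*exp(2*b) + 2.53*exp(b))/(-0.53*exp(2*b) - 2.53*exp(b) - 8.13)^2 + 0.61*exp(b)/(-0.53*exp(2*b) - 2.53*exp(b) - 8.13)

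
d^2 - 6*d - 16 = (d - 8)*(d + 2)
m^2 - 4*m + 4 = (m - 2)^2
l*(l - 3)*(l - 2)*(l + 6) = l^4 + l^3 - 24*l^2 + 36*l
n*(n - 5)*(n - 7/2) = n^3 - 17*n^2/2 + 35*n/2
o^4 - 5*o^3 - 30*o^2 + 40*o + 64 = (o - 8)*(o - 2)*(o + 1)*(o + 4)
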